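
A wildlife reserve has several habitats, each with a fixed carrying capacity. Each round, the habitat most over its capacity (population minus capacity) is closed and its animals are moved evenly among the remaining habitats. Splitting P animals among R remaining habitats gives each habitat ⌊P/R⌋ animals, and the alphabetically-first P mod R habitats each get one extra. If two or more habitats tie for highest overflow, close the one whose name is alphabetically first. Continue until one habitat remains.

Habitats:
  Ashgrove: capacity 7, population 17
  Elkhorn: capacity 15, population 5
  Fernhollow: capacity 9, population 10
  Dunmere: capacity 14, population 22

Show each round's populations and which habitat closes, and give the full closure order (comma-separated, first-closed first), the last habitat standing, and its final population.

Round 1: Ashgrove=17 Dunmere=22 Elkhorn=5 Fernhollow=10 → close Ashgrove (overflow 10)
  17÷3 = 5 each, +1 to first 2
Round 2: Dunmere=28 Elkhorn=11 Fernhollow=15 → close Dunmere (overflow 14)
  28÷2 = 14 each, +1 to first 0
Round 3: Elkhorn=25 Fernhollow=29 → close Fernhollow (overflow 20)
  29÷1 = 29 each, +1 to first 0

Closure order: Ashgrove, Dunmere, Fernhollow
Last habitat: Elkhorn with 54 animals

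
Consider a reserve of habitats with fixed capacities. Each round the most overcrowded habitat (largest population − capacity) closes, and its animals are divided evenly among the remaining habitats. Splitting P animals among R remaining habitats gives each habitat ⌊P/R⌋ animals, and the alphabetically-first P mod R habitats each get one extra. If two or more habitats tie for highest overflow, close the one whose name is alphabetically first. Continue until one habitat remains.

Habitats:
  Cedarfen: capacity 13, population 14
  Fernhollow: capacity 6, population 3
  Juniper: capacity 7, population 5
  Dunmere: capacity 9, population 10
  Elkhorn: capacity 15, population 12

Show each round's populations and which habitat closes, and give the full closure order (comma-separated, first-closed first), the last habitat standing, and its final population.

Closure order: Cedarfen, Dunmere, Elkhorn, Fernhollow
Last habitat: Juniper with 44 animals

Round 1: Cedarfen=14 Dunmere=10 Elkhorn=12 Fernhollow=3 Juniper=5 → close Cedarfen (overflow 1)
  14÷4 = 3 each, +1 to first 2
Round 2: Dunmere=14 Elkhorn=16 Fernhollow=6 Juniper=8 → close Dunmere (overflow 5)
  14÷3 = 4 each, +1 to first 2
Round 3: Elkhorn=21 Fernhollow=11 Juniper=12 → close Elkhorn (overflow 6)
  21÷2 = 10 each, +1 to first 1
Round 4: Fernhollow=22 Juniper=22 → close Fernhollow (overflow 16)
  22÷1 = 22 each, +1 to first 0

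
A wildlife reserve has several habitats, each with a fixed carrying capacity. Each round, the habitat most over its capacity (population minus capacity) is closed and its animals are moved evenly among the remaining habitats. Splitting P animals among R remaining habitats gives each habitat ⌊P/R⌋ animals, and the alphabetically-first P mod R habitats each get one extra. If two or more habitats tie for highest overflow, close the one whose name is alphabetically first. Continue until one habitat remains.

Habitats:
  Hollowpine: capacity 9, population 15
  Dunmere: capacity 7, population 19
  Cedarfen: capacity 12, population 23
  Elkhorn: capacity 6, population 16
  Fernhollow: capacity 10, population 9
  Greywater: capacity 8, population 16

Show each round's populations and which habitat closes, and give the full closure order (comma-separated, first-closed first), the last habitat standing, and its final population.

Closure order: Dunmere, Cedarfen, Elkhorn, Greywater, Hollowpine
Last habitat: Fernhollow with 98 animals

Round 1: Cedarfen=23 Dunmere=19 Elkhorn=16 Fernhollow=9 Greywater=16 Hollowpine=15 → close Dunmere (overflow 12)
  19÷5 = 3 each, +1 to first 4
Round 2: Cedarfen=27 Elkhorn=20 Fernhollow=13 Greywater=20 Hollowpine=18 → close Cedarfen (overflow 15)
  27÷4 = 6 each, +1 to first 3
Round 3: Elkhorn=27 Fernhollow=20 Greywater=27 Hollowpine=24 → close Elkhorn (overflow 21)
  27÷3 = 9 each, +1 to first 0
Round 4: Fernhollow=29 Greywater=36 Hollowpine=33 → close Greywater (overflow 28)
  36÷2 = 18 each, +1 to first 0
Round 5: Fernhollow=47 Hollowpine=51 → close Hollowpine (overflow 42)
  51÷1 = 51 each, +1 to first 0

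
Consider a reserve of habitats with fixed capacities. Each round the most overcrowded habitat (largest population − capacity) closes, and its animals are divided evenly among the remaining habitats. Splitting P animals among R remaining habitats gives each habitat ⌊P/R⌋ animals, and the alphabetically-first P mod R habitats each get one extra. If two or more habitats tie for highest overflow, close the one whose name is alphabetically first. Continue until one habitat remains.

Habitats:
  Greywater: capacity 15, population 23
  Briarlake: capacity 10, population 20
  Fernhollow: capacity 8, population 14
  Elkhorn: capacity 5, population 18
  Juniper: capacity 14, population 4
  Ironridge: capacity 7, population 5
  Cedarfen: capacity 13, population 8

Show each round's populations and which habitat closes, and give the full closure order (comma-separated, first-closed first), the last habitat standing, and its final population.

Closure order: Elkhorn, Briarlake, Greywater, Fernhollow, Ironridge, Cedarfen
Last habitat: Juniper with 92 animals

Round 1: Briarlake=20 Cedarfen=8 Elkhorn=18 Fernhollow=14 Greywater=23 Ironridge=5 Juniper=4 → close Elkhorn (overflow 13)
  18÷6 = 3 each, +1 to first 0
Round 2: Briarlake=23 Cedarfen=11 Fernhollow=17 Greywater=26 Ironridge=8 Juniper=7 → close Briarlake (overflow 13)
  23÷5 = 4 each, +1 to first 3
Round 3: Cedarfen=16 Fernhollow=22 Greywater=31 Ironridge=12 Juniper=11 → close Greywater (overflow 16)
  31÷4 = 7 each, +1 to first 3
Round 4: Cedarfen=24 Fernhollow=30 Ironridge=20 Juniper=18 → close Fernhollow (overflow 22)
  30÷3 = 10 each, +1 to first 0
Round 5: Cedarfen=34 Ironridge=30 Juniper=28 → close Ironridge (overflow 23)
  30÷2 = 15 each, +1 to first 0
Round 6: Cedarfen=49 Juniper=43 → close Cedarfen (overflow 36)
  49÷1 = 49 each, +1 to first 0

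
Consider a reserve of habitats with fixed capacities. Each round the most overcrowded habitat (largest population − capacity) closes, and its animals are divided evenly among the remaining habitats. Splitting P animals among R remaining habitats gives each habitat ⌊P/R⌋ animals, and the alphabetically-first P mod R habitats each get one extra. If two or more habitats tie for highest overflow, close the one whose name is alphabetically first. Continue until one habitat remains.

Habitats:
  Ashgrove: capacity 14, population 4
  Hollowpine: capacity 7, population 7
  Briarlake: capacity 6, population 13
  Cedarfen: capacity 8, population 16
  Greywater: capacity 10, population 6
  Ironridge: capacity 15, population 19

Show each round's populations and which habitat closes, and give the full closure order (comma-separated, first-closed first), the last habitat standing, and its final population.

Closure order: Cedarfen, Briarlake, Ironridge, Hollowpine, Greywater
Last habitat: Ashgrove with 65 animals

Round 1: Ashgrove=4 Briarlake=13 Cedarfen=16 Greywater=6 Hollowpine=7 Ironridge=19 → close Cedarfen (overflow 8)
  16÷5 = 3 each, +1 to first 1
Round 2: Ashgrove=8 Briarlake=16 Greywater=9 Hollowpine=10 Ironridge=22 → close Briarlake (overflow 10)
  16÷4 = 4 each, +1 to first 0
Round 3: Ashgrove=12 Greywater=13 Hollowpine=14 Ironridge=26 → close Ironridge (overflow 11)
  26÷3 = 8 each, +1 to first 2
Round 4: Ashgrove=21 Greywater=22 Hollowpine=22 → close Hollowpine (overflow 15)
  22÷2 = 11 each, +1 to first 0
Round 5: Ashgrove=32 Greywater=33 → close Greywater (overflow 23)
  33÷1 = 33 each, +1 to first 0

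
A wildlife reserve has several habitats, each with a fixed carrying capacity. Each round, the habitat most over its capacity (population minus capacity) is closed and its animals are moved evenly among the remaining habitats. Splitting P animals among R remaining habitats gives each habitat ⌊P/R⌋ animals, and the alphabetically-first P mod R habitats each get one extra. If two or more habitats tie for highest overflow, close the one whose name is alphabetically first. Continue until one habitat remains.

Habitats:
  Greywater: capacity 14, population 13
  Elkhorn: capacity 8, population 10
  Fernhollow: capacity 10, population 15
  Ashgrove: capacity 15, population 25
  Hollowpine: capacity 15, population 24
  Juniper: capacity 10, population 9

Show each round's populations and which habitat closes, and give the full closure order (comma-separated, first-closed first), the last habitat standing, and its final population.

Round 1: Ashgrove=25 Elkhorn=10 Fernhollow=15 Greywater=13 Hollowpine=24 Juniper=9 → close Ashgrove (overflow 10)
  25÷5 = 5 each, +1 to first 0
Round 2: Elkhorn=15 Fernhollow=20 Greywater=18 Hollowpine=29 Juniper=14 → close Hollowpine (overflow 14)
  29÷4 = 7 each, +1 to first 1
Round 3: Elkhorn=23 Fernhollow=27 Greywater=25 Juniper=21 → close Fernhollow (overflow 17)
  27÷3 = 9 each, +1 to first 0
Round 4: Elkhorn=32 Greywater=34 Juniper=30 → close Elkhorn (overflow 24)
  32÷2 = 16 each, +1 to first 0
Round 5: Greywater=50 Juniper=46 → close Greywater (overflow 36)
  50÷1 = 50 each, +1 to first 0

Closure order: Ashgrove, Hollowpine, Fernhollow, Elkhorn, Greywater
Last habitat: Juniper with 96 animals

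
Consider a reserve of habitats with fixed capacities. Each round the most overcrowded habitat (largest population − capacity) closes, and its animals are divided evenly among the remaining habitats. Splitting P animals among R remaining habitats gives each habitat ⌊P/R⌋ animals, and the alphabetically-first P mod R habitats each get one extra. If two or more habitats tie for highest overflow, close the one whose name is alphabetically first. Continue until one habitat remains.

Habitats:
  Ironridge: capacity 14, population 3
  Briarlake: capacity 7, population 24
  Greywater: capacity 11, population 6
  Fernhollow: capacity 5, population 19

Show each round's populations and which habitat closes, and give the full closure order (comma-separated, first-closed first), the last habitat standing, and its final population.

Closure order: Briarlake, Fernhollow, Greywater
Last habitat: Ironridge with 52 animals

Round 1: Briarlake=24 Fernhollow=19 Greywater=6 Ironridge=3 → close Briarlake (overflow 17)
  24÷3 = 8 each, +1 to first 0
Round 2: Fernhollow=27 Greywater=14 Ironridge=11 → close Fernhollow (overflow 22)
  27÷2 = 13 each, +1 to first 1
Round 3: Greywater=28 Ironridge=24 → close Greywater (overflow 17)
  28÷1 = 28 each, +1 to first 0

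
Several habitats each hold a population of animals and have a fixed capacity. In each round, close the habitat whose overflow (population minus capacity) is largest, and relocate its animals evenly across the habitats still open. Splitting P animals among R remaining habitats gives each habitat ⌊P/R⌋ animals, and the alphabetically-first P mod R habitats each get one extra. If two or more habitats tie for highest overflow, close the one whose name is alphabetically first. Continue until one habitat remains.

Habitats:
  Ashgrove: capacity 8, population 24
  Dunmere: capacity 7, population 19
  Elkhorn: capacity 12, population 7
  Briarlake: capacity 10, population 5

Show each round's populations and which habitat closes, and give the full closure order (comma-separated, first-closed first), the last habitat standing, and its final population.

Closure order: Ashgrove, Dunmere, Briarlake
Last habitat: Elkhorn with 55 animals

Round 1: Ashgrove=24 Briarlake=5 Dunmere=19 Elkhorn=7 → close Ashgrove (overflow 16)
  24÷3 = 8 each, +1 to first 0
Round 2: Briarlake=13 Dunmere=27 Elkhorn=15 → close Dunmere (overflow 20)
  27÷2 = 13 each, +1 to first 1
Round 3: Briarlake=27 Elkhorn=28 → close Briarlake (overflow 17)
  27÷1 = 27 each, +1 to first 0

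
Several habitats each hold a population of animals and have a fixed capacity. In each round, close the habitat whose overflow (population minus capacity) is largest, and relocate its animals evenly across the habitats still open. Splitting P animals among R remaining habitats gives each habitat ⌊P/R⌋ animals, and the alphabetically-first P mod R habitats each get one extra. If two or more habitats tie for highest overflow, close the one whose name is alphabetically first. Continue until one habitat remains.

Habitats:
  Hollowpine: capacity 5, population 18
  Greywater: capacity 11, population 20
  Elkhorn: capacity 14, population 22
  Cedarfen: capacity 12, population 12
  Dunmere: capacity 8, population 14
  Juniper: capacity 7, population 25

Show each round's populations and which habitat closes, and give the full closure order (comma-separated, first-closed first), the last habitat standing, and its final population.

Closure order: Juniper, Hollowpine, Elkhorn, Greywater, Dunmere
Last habitat: Cedarfen with 111 animals

Round 1: Cedarfen=12 Dunmere=14 Elkhorn=22 Greywater=20 Hollowpine=18 Juniper=25 → close Juniper (overflow 18)
  25÷5 = 5 each, +1 to first 0
Round 2: Cedarfen=17 Dunmere=19 Elkhorn=27 Greywater=25 Hollowpine=23 → close Hollowpine (overflow 18)
  23÷4 = 5 each, +1 to first 3
Round 3: Cedarfen=23 Dunmere=25 Elkhorn=33 Greywater=30 → close Elkhorn (overflow 19)
  33÷3 = 11 each, +1 to first 0
Round 4: Cedarfen=34 Dunmere=36 Greywater=41 → close Greywater (overflow 30)
  41÷2 = 20 each, +1 to first 1
Round 5: Cedarfen=55 Dunmere=56 → close Dunmere (overflow 48)
  56÷1 = 56 each, +1 to first 0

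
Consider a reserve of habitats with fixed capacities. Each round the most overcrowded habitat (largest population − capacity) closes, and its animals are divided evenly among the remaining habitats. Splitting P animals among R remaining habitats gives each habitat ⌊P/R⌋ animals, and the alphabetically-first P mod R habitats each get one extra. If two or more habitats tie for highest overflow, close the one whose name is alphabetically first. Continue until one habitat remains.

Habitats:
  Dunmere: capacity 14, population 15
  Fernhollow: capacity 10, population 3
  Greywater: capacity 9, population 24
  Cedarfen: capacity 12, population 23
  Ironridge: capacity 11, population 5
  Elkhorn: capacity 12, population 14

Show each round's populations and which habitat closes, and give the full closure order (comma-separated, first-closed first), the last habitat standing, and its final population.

Closure order: Greywater, Cedarfen, Elkhorn, Dunmere, Fernhollow
Last habitat: Ironridge with 84 animals

Round 1: Cedarfen=23 Dunmere=15 Elkhorn=14 Fernhollow=3 Greywater=24 Ironridge=5 → close Greywater (overflow 15)
  24÷5 = 4 each, +1 to first 4
Round 2: Cedarfen=28 Dunmere=20 Elkhorn=19 Fernhollow=8 Ironridge=9 → close Cedarfen (overflow 16)
  28÷4 = 7 each, +1 to first 0
Round 3: Dunmere=27 Elkhorn=26 Fernhollow=15 Ironridge=16 → close Elkhorn (overflow 14)
  26÷3 = 8 each, +1 to first 2
Round 4: Dunmere=36 Fernhollow=24 Ironridge=24 → close Dunmere (overflow 22)
  36÷2 = 18 each, +1 to first 0
Round 5: Fernhollow=42 Ironridge=42 → close Fernhollow (overflow 32)
  42÷1 = 42 each, +1 to first 0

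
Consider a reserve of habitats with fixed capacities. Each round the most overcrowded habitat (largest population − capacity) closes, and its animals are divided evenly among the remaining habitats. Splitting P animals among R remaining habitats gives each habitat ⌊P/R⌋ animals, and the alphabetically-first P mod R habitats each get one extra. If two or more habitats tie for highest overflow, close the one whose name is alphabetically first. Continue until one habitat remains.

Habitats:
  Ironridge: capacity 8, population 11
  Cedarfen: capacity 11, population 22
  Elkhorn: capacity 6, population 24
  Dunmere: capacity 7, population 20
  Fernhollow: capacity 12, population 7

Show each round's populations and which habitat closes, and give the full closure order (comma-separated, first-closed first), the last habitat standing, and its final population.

Closure order: Elkhorn, Dunmere, Cedarfen, Ironridge
Last habitat: Fernhollow with 84 animals

Round 1: Cedarfen=22 Dunmere=20 Elkhorn=24 Fernhollow=7 Ironridge=11 → close Elkhorn (overflow 18)
  24÷4 = 6 each, +1 to first 0
Round 2: Cedarfen=28 Dunmere=26 Fernhollow=13 Ironridge=17 → close Dunmere (overflow 19)
  26÷3 = 8 each, +1 to first 2
Round 3: Cedarfen=37 Fernhollow=22 Ironridge=25 → close Cedarfen (overflow 26)
  37÷2 = 18 each, +1 to first 1
Round 4: Fernhollow=41 Ironridge=43 → close Ironridge (overflow 35)
  43÷1 = 43 each, +1 to first 0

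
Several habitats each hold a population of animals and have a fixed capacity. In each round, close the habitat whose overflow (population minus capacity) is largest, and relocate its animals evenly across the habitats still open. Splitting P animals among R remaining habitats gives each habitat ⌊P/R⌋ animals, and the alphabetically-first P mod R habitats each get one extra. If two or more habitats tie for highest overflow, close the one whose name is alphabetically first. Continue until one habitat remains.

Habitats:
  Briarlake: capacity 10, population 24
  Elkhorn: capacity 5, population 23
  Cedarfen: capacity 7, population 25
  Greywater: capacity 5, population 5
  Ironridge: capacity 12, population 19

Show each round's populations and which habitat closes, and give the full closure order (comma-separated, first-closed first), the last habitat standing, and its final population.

Round 1: Briarlake=24 Cedarfen=25 Elkhorn=23 Greywater=5 Ironridge=19 → close Cedarfen (overflow 18)
  25÷4 = 6 each, +1 to first 1
Round 2: Briarlake=31 Elkhorn=29 Greywater=11 Ironridge=25 → close Elkhorn (overflow 24)
  29÷3 = 9 each, +1 to first 2
Round 3: Briarlake=41 Greywater=21 Ironridge=34 → close Briarlake (overflow 31)
  41÷2 = 20 each, +1 to first 1
Round 4: Greywater=42 Ironridge=54 → close Ironridge (overflow 42)
  54÷1 = 54 each, +1 to first 0

Closure order: Cedarfen, Elkhorn, Briarlake, Ironridge
Last habitat: Greywater with 96 animals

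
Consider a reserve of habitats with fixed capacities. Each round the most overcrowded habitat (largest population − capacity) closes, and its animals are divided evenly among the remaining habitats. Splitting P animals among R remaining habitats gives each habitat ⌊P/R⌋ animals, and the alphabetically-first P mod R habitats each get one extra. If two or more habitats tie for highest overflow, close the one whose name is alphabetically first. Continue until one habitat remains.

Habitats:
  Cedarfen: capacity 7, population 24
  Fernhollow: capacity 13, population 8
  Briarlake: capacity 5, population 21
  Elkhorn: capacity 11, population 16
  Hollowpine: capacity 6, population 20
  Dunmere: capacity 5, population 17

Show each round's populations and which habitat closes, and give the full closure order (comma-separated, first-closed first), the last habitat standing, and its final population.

Round 1: Briarlake=21 Cedarfen=24 Dunmere=17 Elkhorn=16 Fernhollow=8 Hollowpine=20 → close Cedarfen (overflow 17)
  24÷5 = 4 each, +1 to first 4
Round 2: Briarlake=26 Dunmere=22 Elkhorn=21 Fernhollow=13 Hollowpine=24 → close Briarlake (overflow 21)
  26÷4 = 6 each, +1 to first 2
Round 3: Dunmere=29 Elkhorn=28 Fernhollow=19 Hollowpine=30 → close Dunmere (overflow 24)
  29÷3 = 9 each, +1 to first 2
Round 4: Elkhorn=38 Fernhollow=29 Hollowpine=39 → close Hollowpine (overflow 33)
  39÷2 = 19 each, +1 to first 1
Round 5: Elkhorn=58 Fernhollow=48 → close Elkhorn (overflow 47)
  58÷1 = 58 each, +1 to first 0

Closure order: Cedarfen, Briarlake, Dunmere, Hollowpine, Elkhorn
Last habitat: Fernhollow with 106 animals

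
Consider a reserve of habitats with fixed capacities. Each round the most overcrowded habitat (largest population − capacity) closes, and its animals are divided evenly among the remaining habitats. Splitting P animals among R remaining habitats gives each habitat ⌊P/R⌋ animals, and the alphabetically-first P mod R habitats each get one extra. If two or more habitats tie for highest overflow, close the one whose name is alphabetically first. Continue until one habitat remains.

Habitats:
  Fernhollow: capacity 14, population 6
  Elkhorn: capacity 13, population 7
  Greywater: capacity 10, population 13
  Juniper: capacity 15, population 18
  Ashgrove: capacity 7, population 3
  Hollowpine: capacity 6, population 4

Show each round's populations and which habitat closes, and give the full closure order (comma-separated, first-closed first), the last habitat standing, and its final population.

Closure order: Greywater, Juniper, Hollowpine, Ashgrove, Elkhorn
Last habitat: Fernhollow with 51 animals

Round 1: Ashgrove=3 Elkhorn=7 Fernhollow=6 Greywater=13 Hollowpine=4 Juniper=18 → close Greywater (overflow 3)
  13÷5 = 2 each, +1 to first 3
Round 2: Ashgrove=6 Elkhorn=10 Fernhollow=9 Hollowpine=6 Juniper=20 → close Juniper (overflow 5)
  20÷4 = 5 each, +1 to first 0
Round 3: Ashgrove=11 Elkhorn=15 Fernhollow=14 Hollowpine=11 → close Hollowpine (overflow 5)
  11÷3 = 3 each, +1 to first 2
Round 4: Ashgrove=15 Elkhorn=19 Fernhollow=17 → close Ashgrove (overflow 8)
  15÷2 = 7 each, +1 to first 1
Round 5: Elkhorn=27 Fernhollow=24 → close Elkhorn (overflow 14)
  27÷1 = 27 each, +1 to first 0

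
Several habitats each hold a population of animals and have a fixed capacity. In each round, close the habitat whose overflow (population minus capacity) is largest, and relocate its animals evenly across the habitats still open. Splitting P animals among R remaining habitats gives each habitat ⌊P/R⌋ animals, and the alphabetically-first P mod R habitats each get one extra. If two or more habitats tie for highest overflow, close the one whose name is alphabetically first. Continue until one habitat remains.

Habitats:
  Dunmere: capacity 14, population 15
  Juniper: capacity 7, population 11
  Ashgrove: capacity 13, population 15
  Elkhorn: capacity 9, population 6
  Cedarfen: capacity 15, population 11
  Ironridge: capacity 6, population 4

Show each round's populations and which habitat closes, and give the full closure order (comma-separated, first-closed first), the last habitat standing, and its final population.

Closure order: Juniper, Ashgrove, Dunmere, Cedarfen, Ironridge
Last habitat: Elkhorn with 62 animals

Round 1: Ashgrove=15 Cedarfen=11 Dunmere=15 Elkhorn=6 Ironridge=4 Juniper=11 → close Juniper (overflow 4)
  11÷5 = 2 each, +1 to first 1
Round 2: Ashgrove=18 Cedarfen=13 Dunmere=17 Elkhorn=8 Ironridge=6 → close Ashgrove (overflow 5)
  18÷4 = 4 each, +1 to first 2
Round 3: Cedarfen=18 Dunmere=22 Elkhorn=12 Ironridge=10 → close Dunmere (overflow 8)
  22÷3 = 7 each, +1 to first 1
Round 4: Cedarfen=26 Elkhorn=19 Ironridge=17 → close Cedarfen (overflow 11)
  26÷2 = 13 each, +1 to first 0
Round 5: Elkhorn=32 Ironridge=30 → close Ironridge (overflow 24)
  30÷1 = 30 each, +1 to first 0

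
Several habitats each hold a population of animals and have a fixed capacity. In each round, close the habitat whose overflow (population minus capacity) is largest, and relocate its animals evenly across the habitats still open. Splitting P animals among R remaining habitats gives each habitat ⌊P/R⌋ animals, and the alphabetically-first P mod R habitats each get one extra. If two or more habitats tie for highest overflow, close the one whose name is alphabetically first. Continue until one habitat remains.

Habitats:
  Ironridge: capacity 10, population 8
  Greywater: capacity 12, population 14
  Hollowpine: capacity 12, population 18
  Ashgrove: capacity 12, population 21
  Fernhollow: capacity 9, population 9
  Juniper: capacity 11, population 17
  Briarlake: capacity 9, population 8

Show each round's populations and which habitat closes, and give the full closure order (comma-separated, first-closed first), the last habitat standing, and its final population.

Round 1: Ashgrove=21 Briarlake=8 Fernhollow=9 Greywater=14 Hollowpine=18 Ironridge=8 Juniper=17 → close Ashgrove (overflow 9)
  21÷6 = 3 each, +1 to first 3
Round 2: Briarlake=12 Fernhollow=13 Greywater=18 Hollowpine=21 Ironridge=11 Juniper=20 → close Hollowpine (overflow 9)
  21÷5 = 4 each, +1 to first 1
Round 3: Briarlake=17 Fernhollow=17 Greywater=22 Ironridge=15 Juniper=24 → close Juniper (overflow 13)
  24÷4 = 6 each, +1 to first 0
Round 4: Briarlake=23 Fernhollow=23 Greywater=28 Ironridge=21 → close Greywater (overflow 16)
  28÷3 = 9 each, +1 to first 1
Round 5: Briarlake=33 Fernhollow=32 Ironridge=30 → close Briarlake (overflow 24)
  33÷2 = 16 each, +1 to first 1
Round 6: Fernhollow=49 Ironridge=46 → close Fernhollow (overflow 40)
  49÷1 = 49 each, +1 to first 0

Closure order: Ashgrove, Hollowpine, Juniper, Greywater, Briarlake, Fernhollow
Last habitat: Ironridge with 95 animals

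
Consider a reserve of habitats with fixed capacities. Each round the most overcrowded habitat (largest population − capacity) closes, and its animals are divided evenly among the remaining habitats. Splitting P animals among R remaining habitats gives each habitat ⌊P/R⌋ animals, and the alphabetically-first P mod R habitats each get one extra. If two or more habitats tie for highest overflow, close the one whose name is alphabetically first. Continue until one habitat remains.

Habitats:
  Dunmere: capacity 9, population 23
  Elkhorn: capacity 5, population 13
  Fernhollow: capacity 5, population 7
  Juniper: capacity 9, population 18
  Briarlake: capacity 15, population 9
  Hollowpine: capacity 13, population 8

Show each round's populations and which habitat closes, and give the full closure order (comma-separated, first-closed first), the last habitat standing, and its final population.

Closure order: Dunmere, Elkhorn, Juniper, Fernhollow, Briarlake
Last habitat: Hollowpine with 78 animals

Round 1: Briarlake=9 Dunmere=23 Elkhorn=13 Fernhollow=7 Hollowpine=8 Juniper=18 → close Dunmere (overflow 14)
  23÷5 = 4 each, +1 to first 3
Round 2: Briarlake=14 Elkhorn=18 Fernhollow=12 Hollowpine=12 Juniper=22 → close Elkhorn (overflow 13)
  18÷4 = 4 each, +1 to first 2
Round 3: Briarlake=19 Fernhollow=17 Hollowpine=16 Juniper=26 → close Juniper (overflow 17)
  26÷3 = 8 each, +1 to first 2
Round 4: Briarlake=28 Fernhollow=26 Hollowpine=24 → close Fernhollow (overflow 21)
  26÷2 = 13 each, +1 to first 0
Round 5: Briarlake=41 Hollowpine=37 → close Briarlake (overflow 26)
  41÷1 = 41 each, +1 to first 0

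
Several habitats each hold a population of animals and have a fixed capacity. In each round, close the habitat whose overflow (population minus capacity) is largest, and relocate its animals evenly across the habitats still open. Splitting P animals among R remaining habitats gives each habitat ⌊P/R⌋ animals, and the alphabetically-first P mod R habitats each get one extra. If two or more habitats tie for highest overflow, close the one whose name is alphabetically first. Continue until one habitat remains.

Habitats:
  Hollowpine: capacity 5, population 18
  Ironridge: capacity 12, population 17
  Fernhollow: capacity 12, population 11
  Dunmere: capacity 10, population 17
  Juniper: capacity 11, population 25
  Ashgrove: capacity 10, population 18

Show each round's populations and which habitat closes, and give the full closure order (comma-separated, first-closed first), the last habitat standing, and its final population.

Closure order: Juniper, Hollowpine, Ashgrove, Dunmere, Ironridge
Last habitat: Fernhollow with 106 animals

Round 1: Ashgrove=18 Dunmere=17 Fernhollow=11 Hollowpine=18 Ironridge=17 Juniper=25 → close Juniper (overflow 14)
  25÷5 = 5 each, +1 to first 0
Round 2: Ashgrove=23 Dunmere=22 Fernhollow=16 Hollowpine=23 Ironridge=22 → close Hollowpine (overflow 18)
  23÷4 = 5 each, +1 to first 3
Round 3: Ashgrove=29 Dunmere=28 Fernhollow=22 Ironridge=27 → close Ashgrove (overflow 19)
  29÷3 = 9 each, +1 to first 2
Round 4: Dunmere=38 Fernhollow=32 Ironridge=36 → close Dunmere (overflow 28)
  38÷2 = 19 each, +1 to first 0
Round 5: Fernhollow=51 Ironridge=55 → close Ironridge (overflow 43)
  55÷1 = 55 each, +1 to first 0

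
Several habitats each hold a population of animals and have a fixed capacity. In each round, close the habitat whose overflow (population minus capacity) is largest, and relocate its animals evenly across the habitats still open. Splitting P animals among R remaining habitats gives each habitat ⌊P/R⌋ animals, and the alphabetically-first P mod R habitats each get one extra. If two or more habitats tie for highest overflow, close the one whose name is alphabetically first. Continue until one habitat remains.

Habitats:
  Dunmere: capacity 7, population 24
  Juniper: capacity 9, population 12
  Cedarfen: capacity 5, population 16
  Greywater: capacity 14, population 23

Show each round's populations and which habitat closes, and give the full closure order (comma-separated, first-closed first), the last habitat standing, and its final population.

Round 1: Cedarfen=16 Dunmere=24 Greywater=23 Juniper=12 → close Dunmere (overflow 17)
  24÷3 = 8 each, +1 to first 0
Round 2: Cedarfen=24 Greywater=31 Juniper=20 → close Cedarfen (overflow 19)
  24÷2 = 12 each, +1 to first 0
Round 3: Greywater=43 Juniper=32 → close Greywater (overflow 29)
  43÷1 = 43 each, +1 to first 0

Closure order: Dunmere, Cedarfen, Greywater
Last habitat: Juniper with 75 animals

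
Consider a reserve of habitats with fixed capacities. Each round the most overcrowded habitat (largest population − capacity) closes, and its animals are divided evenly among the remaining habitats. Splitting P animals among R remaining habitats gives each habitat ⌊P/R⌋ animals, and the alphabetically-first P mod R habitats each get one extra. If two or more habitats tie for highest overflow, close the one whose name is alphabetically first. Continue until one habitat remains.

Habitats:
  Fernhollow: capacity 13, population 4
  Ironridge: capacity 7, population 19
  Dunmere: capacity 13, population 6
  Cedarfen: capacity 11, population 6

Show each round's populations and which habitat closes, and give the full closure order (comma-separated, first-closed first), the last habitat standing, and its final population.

Closure order: Ironridge, Cedarfen, Dunmere
Last habitat: Fernhollow with 35 animals

Round 1: Cedarfen=6 Dunmere=6 Fernhollow=4 Ironridge=19 → close Ironridge (overflow 12)
  19÷3 = 6 each, +1 to first 1
Round 2: Cedarfen=13 Dunmere=12 Fernhollow=10 → close Cedarfen (overflow 2)
  13÷2 = 6 each, +1 to first 1
Round 3: Dunmere=19 Fernhollow=16 → close Dunmere (overflow 6)
  19÷1 = 19 each, +1 to first 0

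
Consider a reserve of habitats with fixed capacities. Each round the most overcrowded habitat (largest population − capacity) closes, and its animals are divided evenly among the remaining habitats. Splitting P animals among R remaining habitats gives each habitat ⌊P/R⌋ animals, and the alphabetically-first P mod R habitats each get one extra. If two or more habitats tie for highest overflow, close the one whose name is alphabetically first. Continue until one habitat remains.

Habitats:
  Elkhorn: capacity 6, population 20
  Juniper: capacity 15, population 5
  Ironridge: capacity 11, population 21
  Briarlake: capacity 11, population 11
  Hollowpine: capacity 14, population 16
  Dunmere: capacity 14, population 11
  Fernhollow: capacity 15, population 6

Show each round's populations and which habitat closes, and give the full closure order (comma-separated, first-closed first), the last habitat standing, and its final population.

Closure order: Elkhorn, Ironridge, Hollowpine, Briarlake, Dunmere, Fernhollow
Last habitat: Juniper with 90 animals

Round 1: Briarlake=11 Dunmere=11 Elkhorn=20 Fernhollow=6 Hollowpine=16 Ironridge=21 Juniper=5 → close Elkhorn (overflow 14)
  20÷6 = 3 each, +1 to first 2
Round 2: Briarlake=15 Dunmere=15 Fernhollow=9 Hollowpine=19 Ironridge=24 Juniper=8 → close Ironridge (overflow 13)
  24÷5 = 4 each, +1 to first 4
Round 3: Briarlake=20 Dunmere=20 Fernhollow=14 Hollowpine=24 Juniper=12 → close Hollowpine (overflow 10)
  24÷4 = 6 each, +1 to first 0
Round 4: Briarlake=26 Dunmere=26 Fernhollow=20 Juniper=18 → close Briarlake (overflow 15)
  26÷3 = 8 each, +1 to first 2
Round 5: Dunmere=35 Fernhollow=29 Juniper=26 → close Dunmere (overflow 21)
  35÷2 = 17 each, +1 to first 1
Round 6: Fernhollow=47 Juniper=43 → close Fernhollow (overflow 32)
  47÷1 = 47 each, +1 to first 0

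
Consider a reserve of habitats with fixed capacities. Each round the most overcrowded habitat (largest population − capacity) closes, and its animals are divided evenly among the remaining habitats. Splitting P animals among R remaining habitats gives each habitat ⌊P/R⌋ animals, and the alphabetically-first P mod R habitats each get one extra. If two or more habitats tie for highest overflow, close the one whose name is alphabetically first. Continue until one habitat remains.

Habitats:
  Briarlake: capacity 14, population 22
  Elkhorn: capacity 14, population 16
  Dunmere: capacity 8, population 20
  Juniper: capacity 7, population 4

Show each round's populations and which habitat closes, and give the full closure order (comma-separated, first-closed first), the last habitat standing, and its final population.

Closure order: Dunmere, Briarlake, Elkhorn
Last habitat: Juniper with 62 animals

Round 1: Briarlake=22 Dunmere=20 Elkhorn=16 Juniper=4 → close Dunmere (overflow 12)
  20÷3 = 6 each, +1 to first 2
Round 2: Briarlake=29 Elkhorn=23 Juniper=10 → close Briarlake (overflow 15)
  29÷2 = 14 each, +1 to first 1
Round 3: Elkhorn=38 Juniper=24 → close Elkhorn (overflow 24)
  38÷1 = 38 each, +1 to first 0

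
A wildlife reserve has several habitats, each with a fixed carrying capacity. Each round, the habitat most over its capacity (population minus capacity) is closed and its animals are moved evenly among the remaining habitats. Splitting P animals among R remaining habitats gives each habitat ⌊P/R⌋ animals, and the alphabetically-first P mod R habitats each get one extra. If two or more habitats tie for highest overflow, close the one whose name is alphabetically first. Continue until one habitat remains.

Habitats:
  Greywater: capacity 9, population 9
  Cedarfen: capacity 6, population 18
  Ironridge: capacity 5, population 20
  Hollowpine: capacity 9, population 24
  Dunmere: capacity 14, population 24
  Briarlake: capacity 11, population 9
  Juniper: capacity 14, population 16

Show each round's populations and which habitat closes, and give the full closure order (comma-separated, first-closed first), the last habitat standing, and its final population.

Round 1: Briarlake=9 Cedarfen=18 Dunmere=24 Greywater=9 Hollowpine=24 Ironridge=20 Juniper=16 → close Hollowpine (overflow 15)
  24÷6 = 4 each, +1 to first 0
Round 2: Briarlake=13 Cedarfen=22 Dunmere=28 Greywater=13 Ironridge=24 Juniper=20 → close Ironridge (overflow 19)
  24÷5 = 4 each, +1 to first 4
Round 3: Briarlake=18 Cedarfen=27 Dunmere=33 Greywater=18 Juniper=24 → close Cedarfen (overflow 21)
  27÷4 = 6 each, +1 to first 3
Round 4: Briarlake=25 Dunmere=40 Greywater=25 Juniper=30 → close Dunmere (overflow 26)
  40÷3 = 13 each, +1 to first 1
Round 5: Briarlake=39 Greywater=38 Juniper=43 → close Greywater (overflow 29)
  38÷2 = 19 each, +1 to first 0
Round 6: Briarlake=58 Juniper=62 → close Juniper (overflow 48)
  62÷1 = 62 each, +1 to first 0

Closure order: Hollowpine, Ironridge, Cedarfen, Dunmere, Greywater, Juniper
Last habitat: Briarlake with 120 animals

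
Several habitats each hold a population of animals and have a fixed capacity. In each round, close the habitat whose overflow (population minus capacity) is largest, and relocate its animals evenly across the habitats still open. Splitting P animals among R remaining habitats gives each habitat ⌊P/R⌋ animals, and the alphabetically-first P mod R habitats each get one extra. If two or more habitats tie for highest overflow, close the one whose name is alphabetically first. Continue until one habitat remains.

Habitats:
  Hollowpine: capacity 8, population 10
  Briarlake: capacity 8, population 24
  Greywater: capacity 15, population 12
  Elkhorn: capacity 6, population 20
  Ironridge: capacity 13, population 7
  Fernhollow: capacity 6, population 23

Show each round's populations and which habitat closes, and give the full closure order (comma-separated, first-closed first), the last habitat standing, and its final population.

Round 1: Briarlake=24 Elkhorn=20 Fernhollow=23 Greywater=12 Hollowpine=10 Ironridge=7 → close Fernhollow (overflow 17)
  23÷5 = 4 each, +1 to first 3
Round 2: Briarlake=29 Elkhorn=25 Greywater=17 Hollowpine=14 Ironridge=11 → close Briarlake (overflow 21)
  29÷4 = 7 each, +1 to first 1
Round 3: Elkhorn=33 Greywater=24 Hollowpine=21 Ironridge=18 → close Elkhorn (overflow 27)
  33÷3 = 11 each, +1 to first 0
Round 4: Greywater=35 Hollowpine=32 Ironridge=29 → close Hollowpine (overflow 24)
  32÷2 = 16 each, +1 to first 0
Round 5: Greywater=51 Ironridge=45 → close Greywater (overflow 36)
  51÷1 = 51 each, +1 to first 0

Closure order: Fernhollow, Briarlake, Elkhorn, Hollowpine, Greywater
Last habitat: Ironridge with 96 animals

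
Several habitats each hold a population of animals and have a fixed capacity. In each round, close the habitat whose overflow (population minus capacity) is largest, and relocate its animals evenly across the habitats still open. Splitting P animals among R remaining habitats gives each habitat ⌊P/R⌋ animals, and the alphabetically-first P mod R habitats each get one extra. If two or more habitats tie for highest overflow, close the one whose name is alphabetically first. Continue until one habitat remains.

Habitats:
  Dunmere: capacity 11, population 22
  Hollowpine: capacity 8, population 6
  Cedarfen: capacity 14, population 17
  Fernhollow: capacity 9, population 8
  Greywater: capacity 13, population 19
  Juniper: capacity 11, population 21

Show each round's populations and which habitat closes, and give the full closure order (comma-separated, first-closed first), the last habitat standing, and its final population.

Round 1: Cedarfen=17 Dunmere=22 Fernhollow=8 Greywater=19 Hollowpine=6 Juniper=21 → close Dunmere (overflow 11)
  22÷5 = 4 each, +1 to first 2
Round 2: Cedarfen=22 Fernhollow=13 Greywater=23 Hollowpine=10 Juniper=25 → close Juniper (overflow 14)
  25÷4 = 6 each, +1 to first 1
Round 3: Cedarfen=29 Fernhollow=19 Greywater=29 Hollowpine=16 → close Greywater (overflow 16)
  29÷3 = 9 each, +1 to first 2
Round 4: Cedarfen=39 Fernhollow=29 Hollowpine=25 → close Cedarfen (overflow 25)
  39÷2 = 19 each, +1 to first 1
Round 5: Fernhollow=49 Hollowpine=44 → close Fernhollow (overflow 40)
  49÷1 = 49 each, +1 to first 0

Closure order: Dunmere, Juniper, Greywater, Cedarfen, Fernhollow
Last habitat: Hollowpine with 93 animals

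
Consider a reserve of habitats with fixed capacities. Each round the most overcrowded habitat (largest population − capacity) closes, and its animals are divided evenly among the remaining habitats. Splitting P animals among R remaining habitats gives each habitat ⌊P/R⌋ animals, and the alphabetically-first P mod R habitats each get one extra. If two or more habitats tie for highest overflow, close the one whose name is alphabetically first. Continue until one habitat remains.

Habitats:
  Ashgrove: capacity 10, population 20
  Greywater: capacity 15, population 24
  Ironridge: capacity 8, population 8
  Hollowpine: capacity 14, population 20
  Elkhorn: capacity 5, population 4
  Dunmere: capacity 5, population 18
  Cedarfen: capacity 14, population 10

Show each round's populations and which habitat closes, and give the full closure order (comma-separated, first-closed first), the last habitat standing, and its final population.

Round 1: Ashgrove=20 Cedarfen=10 Dunmere=18 Elkhorn=4 Greywater=24 Hollowpine=20 Ironridge=8 → close Dunmere (overflow 13)
  18÷6 = 3 each, +1 to first 0
Round 2: Ashgrove=23 Cedarfen=13 Elkhorn=7 Greywater=27 Hollowpine=23 Ironridge=11 → close Ashgrove (overflow 13)
  23÷5 = 4 each, +1 to first 3
Round 3: Cedarfen=18 Elkhorn=12 Greywater=32 Hollowpine=27 Ironridge=15 → close Greywater (overflow 17)
  32÷4 = 8 each, +1 to first 0
Round 4: Cedarfen=26 Elkhorn=20 Hollowpine=35 Ironridge=23 → close Hollowpine (overflow 21)
  35÷3 = 11 each, +1 to first 2
Round 5: Cedarfen=38 Elkhorn=32 Ironridge=34 → close Elkhorn (overflow 27)
  32÷2 = 16 each, +1 to first 0
Round 6: Cedarfen=54 Ironridge=50 → close Ironridge (overflow 42)
  50÷1 = 50 each, +1 to first 0

Closure order: Dunmere, Ashgrove, Greywater, Hollowpine, Elkhorn, Ironridge
Last habitat: Cedarfen with 104 animals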